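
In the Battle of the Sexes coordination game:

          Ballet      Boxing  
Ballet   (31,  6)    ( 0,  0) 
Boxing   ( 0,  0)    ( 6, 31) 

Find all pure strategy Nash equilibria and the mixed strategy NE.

Pure NE: (Ballet, Ballet) and (Boxing, Boxing); Mixed NE: p = 0.8378, q = 0.1622

Work:
Check pure NE:
(Ballet, Ballet): (31, 6) - no unilateral deviation beneficial
(Boxing, Boxing): (6, 31) - no unilateral deviation beneficial
Mixed NE: P1 plays Ballet with p = 0.8378, P2 plays Ballet with q = 0.1622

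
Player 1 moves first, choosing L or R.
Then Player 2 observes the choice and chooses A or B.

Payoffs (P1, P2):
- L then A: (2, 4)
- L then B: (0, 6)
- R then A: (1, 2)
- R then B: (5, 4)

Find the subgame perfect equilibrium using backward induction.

P1 plays R, P2 plays B after L and B after R; Payoff (5, 4)

Work:
Backward induction:
After L: P2 chooses B → P1 gets 0
After R: P2 chooses B → P1 gets 5
P1 chooses R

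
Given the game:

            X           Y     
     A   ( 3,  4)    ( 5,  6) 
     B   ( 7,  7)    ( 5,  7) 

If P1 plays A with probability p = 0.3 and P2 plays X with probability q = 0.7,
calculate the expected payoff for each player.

E[P1] = 5.56, E[P2] = 6.28

Work:
E[P1] = p·q·π₁(A,X) + p·(1-q)·π₁(A,Y) + (1-p)·q·π₁(B,X) + (1-p)·(1-q)·π₁(B,Y)
= 0.3·0.7·3 + 0.3·0.3·5 + 0.7·0.7·7 + 0.7·0.3·5
= 5.56

E[P2] = 6.28 (similar calculation)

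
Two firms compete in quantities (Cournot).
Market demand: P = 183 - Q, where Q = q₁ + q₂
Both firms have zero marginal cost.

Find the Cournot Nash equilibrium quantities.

q₁* = q₂* = 61.0; P* = 61.0

Work:
Profit: π_i = P·q_i = (a - q_i - q_j)·q_i
FOC: ∂π_i/∂q_i = a - 2q_i - q_j = 0
Reaction function: q_i = (183 - q_j)/2
Symmetry: q* = 183/3 = 61.0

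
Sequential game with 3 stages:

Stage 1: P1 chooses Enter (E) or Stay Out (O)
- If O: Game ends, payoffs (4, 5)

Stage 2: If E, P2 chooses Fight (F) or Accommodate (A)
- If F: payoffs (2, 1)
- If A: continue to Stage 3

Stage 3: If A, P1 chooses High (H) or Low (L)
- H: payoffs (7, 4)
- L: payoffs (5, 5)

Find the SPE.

SPE: (E, A, H); Outcome (7, 4)

Work:
Stage 3: P1 chooses H (7 vs 5)
Stage 2: P2: F->1, A->4 (anticipating H). Choose A
Stage 1: P1: O->4, E->7 (anticipating A, H). Choose E
SPE path: E -> A -> H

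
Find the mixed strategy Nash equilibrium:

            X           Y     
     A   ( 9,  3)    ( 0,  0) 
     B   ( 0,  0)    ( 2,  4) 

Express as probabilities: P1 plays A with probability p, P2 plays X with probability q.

p = 0.5714, q = 0.1818

Work:
Find probabilities that make opponent indifferent:
P2 chooses q to make P1 indifferent between A and B
P1 chooses p to make P2 indifferent between X and Y
Mixed NE: P1 plays (A: 0.5714, B: 0.4286), P2 plays (X: 0.1818, Y: 0.8182)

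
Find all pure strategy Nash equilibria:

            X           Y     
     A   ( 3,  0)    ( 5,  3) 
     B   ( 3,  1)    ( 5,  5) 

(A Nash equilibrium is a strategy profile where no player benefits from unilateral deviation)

Nash equilibrium: (A, Y), (B, Y)

Work:
Best responses:
  P1 vs X: payoffs [3, 3] → best response A/B (payoff 3)
  P1 vs Y: payoffs [5, 5] → best response A/B (payoff 5)
  P2 vs A: payoffs [0, 3] → best response Y (payoff 3)
  P2 vs B: payoffs [1, 5] → best response Y (payoff 5)
Mutual best responses: (A,Y), (B,Y) → Nash equilibria.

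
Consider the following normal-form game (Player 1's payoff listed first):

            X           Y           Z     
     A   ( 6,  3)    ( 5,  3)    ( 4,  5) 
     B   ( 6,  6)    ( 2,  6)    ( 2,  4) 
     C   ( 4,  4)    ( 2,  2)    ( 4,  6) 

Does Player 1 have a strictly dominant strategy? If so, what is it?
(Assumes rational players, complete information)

No strictly dominant strategy exists for Player 1

Work:
A strategy strictly dominates another if it gives a strictly higher payoff against every opponent action. Compare each pair of P1's strategies column-by-column:
  A vs B: [6 vs 6, 5 vs 2, 4 vs 2] → A does not strictly dominate B (column X: 6 ≤ 6)
  A vs C: [6 vs 4, 5 vs 2, 4 vs 4] → A does not strictly dominate C (column Z: 4 ≤ 4)
  B vs A: [6 vs 6, 2 vs 5, 2 vs 4] → B does not strictly dominate A (column X: 6 ≤ 6)
  B vs C: [6 vs 4, 2 vs 2, 2 vs 4] → B does not strictly dominate C (column Y: 2 ≤ 2)
  C vs A: [4 vs 6, 2 vs 5, 4 vs 4] → C does not strictly dominate A (column X: 4 ≤ 6)
  C vs B: [4 vs 6, 2 vs 2, 4 vs 2] → C does not strictly dominate B (column X: 4 ≤ 6)
No single strategy strictly dominates all others → no strictly dominant strategy.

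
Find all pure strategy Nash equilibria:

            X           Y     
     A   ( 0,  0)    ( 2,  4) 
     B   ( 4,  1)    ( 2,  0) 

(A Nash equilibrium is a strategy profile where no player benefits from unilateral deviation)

Nash equilibrium: (A, Y), (B, X)

Work:
Best responses:
  P1 vs X: payoffs [0, 4] → best response B (payoff 4)
  P1 vs Y: payoffs [2, 2] → best response A/B (payoff 2)
  P2 vs A: payoffs [0, 4] → best response Y (payoff 4)
  P2 vs B: payoffs [1, 0] → best response X (payoff 1)
Mutual best responses: (A,Y), (B,X) → Nash equilibria.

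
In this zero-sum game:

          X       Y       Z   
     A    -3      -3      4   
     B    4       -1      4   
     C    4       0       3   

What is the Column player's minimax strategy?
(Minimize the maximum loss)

Column should play Y, value = 0

Work:
Column player minimizes Row's maximum payoff:
Column X: max payoff to Row = 4
Column Y: max payoff to Row = 0
Column Z: max payoff to Row = 4
Minimum is 0, achieved by column Y.
Minimax strategy: Y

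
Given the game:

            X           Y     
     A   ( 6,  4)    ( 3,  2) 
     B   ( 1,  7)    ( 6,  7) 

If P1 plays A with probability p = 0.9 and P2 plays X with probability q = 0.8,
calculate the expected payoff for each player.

E[P1] = 5.06, E[P2] = 3.94

Work:
E[P1] = p·q·π₁(A,X) + p·(1-q)·π₁(A,Y) + (1-p)·q·π₁(B,X) + (1-p)·(1-q)·π₁(B,Y)
= 0.9·0.8·6 + 0.9·0.2·3 + 0.1·0.8·1 + 0.1·0.2·6
= 5.06

E[P2] = 3.94 (similar calculation)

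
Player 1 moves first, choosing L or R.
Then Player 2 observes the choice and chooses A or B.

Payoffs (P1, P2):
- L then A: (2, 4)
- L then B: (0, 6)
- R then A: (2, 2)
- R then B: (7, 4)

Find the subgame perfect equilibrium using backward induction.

P1 plays R, P2 plays B after L and B after R; Payoff (7, 4)

Work:
Backward induction:
After L: P2 chooses B → P1 gets 0
After R: P2 chooses B → P1 gets 7
P1 chooses R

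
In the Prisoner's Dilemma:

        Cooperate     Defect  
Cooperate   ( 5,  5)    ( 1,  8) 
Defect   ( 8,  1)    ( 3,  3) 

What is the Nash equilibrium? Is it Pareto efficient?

(Defect, Defect) is NE; not Pareto efficient

Work:
Defect dominates Cooperate for both players:
If P2 cooperates: Defect (8) > Cooperate (5)
If P2 defects: Defect (3) > Cooperate (1)
NE: (Defect, Defect) with payoff (3, 3)
But (Cooperate, Cooperate) = (5, 5) Pareto dominates (3, 3)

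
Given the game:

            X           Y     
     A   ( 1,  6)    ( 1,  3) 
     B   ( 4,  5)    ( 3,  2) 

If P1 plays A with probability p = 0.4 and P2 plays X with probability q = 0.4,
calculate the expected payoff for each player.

E[P1] = 2.44, E[P2] = 3.6

Work:
E[P1] = p·q·π₁(A,X) + p·(1-q)·π₁(A,Y) + (1-p)·q·π₁(B,X) + (1-p)·(1-q)·π₁(B,Y)
= 0.4·0.4·1 + 0.4·0.6·1 + 0.6·0.4·4 + 0.6·0.6·3
= 2.44

E[P2] = 3.6 (similar calculation)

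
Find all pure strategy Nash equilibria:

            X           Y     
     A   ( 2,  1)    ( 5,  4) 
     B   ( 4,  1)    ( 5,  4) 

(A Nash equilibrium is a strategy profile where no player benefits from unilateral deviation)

Nash equilibrium: (A, Y), (B, Y)

Work:
Best responses:
  P1 vs X: payoffs [2, 4] → best response B (payoff 4)
  P1 vs Y: payoffs [5, 5] → best response A/B (payoff 5)
  P2 vs A: payoffs [1, 4] → best response Y (payoff 4)
  P2 vs B: payoffs [1, 4] → best response Y (payoff 4)
Mutual best responses: (A,Y), (B,Y) → Nash equilibria.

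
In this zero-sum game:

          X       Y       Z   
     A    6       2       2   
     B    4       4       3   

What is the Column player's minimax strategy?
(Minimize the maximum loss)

Column should play Z, value = 3

Work:
Column player minimizes Row's maximum payoff:
Column X: max payoff to Row = 6
Column Y: max payoff to Row = 4
Column Z: max payoff to Row = 3
Minimum is 3, achieved by column Z.
Minimax strategy: Z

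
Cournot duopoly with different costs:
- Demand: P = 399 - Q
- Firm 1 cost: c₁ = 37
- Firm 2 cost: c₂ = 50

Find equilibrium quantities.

q₁* = 125.0, q₂* = 112.0

Work:
Reaction: q₁ = (399 - 37 - q₂)/2
Reaction: q₂ = (399 - 50 - q₁)/2
Solve simultaneously:
q₁* = (399 - 2×37 + 50)/3 = 125.0
q₂* = (399 - 2×50 + 37)/3 = 112.0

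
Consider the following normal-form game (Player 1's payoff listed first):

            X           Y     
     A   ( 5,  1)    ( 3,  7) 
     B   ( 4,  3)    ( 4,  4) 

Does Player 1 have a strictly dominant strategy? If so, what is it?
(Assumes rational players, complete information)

No strictly dominant strategy exists for Player 1

Work:
A strategy strictly dominates another if it gives a strictly higher payoff against every opponent action. Compare each pair of P1's strategies column-by-column:
  A vs B: [5 vs 4, 3 vs 4] → A does not strictly dominate B (column Y: 3 ≤ 4)
  B vs A: [4 vs 5, 4 vs 3] → B does not strictly dominate A (column X: 4 ≤ 5)
No single strategy strictly dominates all others → no strictly dominant strategy.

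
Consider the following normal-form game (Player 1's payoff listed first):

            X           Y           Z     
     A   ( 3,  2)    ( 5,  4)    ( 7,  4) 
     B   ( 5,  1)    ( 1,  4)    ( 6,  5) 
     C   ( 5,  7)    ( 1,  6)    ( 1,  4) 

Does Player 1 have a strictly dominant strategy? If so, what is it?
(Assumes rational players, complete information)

No strictly dominant strategy exists for Player 1

Work:
A strategy strictly dominates another if it gives a strictly higher payoff against every opponent action. Compare each pair of P1's strategies column-by-column:
  A vs B: [3 vs 5, 5 vs 1, 7 vs 6] → A does not strictly dominate B (column X: 3 ≤ 5)
  A vs C: [3 vs 5, 5 vs 1, 7 vs 1] → A does not strictly dominate C (column X: 3 ≤ 5)
  B vs A: [5 vs 3, 1 vs 5, 6 vs 7] → B does not strictly dominate A (column Y: 1 ≤ 5)
  B vs C: [5 vs 5, 1 vs 1, 6 vs 1] → B does not strictly dominate C (column X: 5 ≤ 5)
  C vs A: [5 vs 3, 1 vs 5, 1 vs 7] → C does not strictly dominate A (column Y: 1 ≤ 5)
  C vs B: [5 vs 5, 1 vs 1, 1 vs 6] → C does not strictly dominate B (column X: 5 ≤ 5)
No single strategy strictly dominates all others → no strictly dominant strategy.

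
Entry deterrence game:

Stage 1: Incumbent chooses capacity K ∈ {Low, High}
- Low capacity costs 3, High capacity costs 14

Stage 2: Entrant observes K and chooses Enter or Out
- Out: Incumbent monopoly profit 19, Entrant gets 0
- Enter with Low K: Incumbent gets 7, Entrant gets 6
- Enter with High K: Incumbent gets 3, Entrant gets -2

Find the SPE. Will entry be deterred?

SPE: (High, Enter|Low, Out|High); Entry deterred. Incumbent net profit = 5

Work:
After Low K: Entrant enters (6 > 0)
After High K: Entrant stays out (-2 < 0)
Incumbent: Low → 7−3=4, High → 19−14=5
Incumbent chooses High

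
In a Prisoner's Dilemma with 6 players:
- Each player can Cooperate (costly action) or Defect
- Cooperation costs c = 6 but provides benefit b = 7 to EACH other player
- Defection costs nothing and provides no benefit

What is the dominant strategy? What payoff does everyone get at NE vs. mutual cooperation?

Dominant: Defect; NE payoff = 0; Coop payoff = 29

Work:
Defect dominates (saves cost c = 6, benefit to others is external)
NE: All defect → everyone gets 0
If all cooperate: each receives (5)×7 - 6 = 29
Social dilemma: 29 > 0 but NE gives 0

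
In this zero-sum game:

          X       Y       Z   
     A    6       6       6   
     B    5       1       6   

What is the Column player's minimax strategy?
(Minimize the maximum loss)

Column should play X or Y or Z (all achieve the minimum), value = 6

Work:
Column player minimizes Row's maximum payoff:
Column X: max payoff to Row = 6
Column Y: max payoff to Row = 6
Column Z: max payoff to Row = 6
Minimum is 6, achieved by columns X, Y, Z (tied).
Each of X or Y or Z is a minimax strategy.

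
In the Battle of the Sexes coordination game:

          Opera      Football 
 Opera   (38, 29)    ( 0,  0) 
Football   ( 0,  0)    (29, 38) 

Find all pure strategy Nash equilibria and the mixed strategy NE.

Pure NE: (Opera, Opera) and (Football, Football); Mixed NE: p = 0.5672, q = 0.4328

Work:
Check pure NE:
(Opera, Opera): (38, 29) - no unilateral deviation beneficial
(Football, Football): (29, 38) - no unilateral deviation beneficial
Mixed NE: P1 plays Opera with p = 0.5672, P2 plays Opera with q = 0.4328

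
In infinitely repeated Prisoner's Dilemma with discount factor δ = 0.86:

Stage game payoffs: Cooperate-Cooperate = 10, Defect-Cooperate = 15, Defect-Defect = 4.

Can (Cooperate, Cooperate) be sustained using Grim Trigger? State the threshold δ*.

δ* = 0.4545; since δ = 0.86 ≥ 0.4545, cooperation can be sustained

Work:
For Grim Trigger:
Cooperate forever: 10/(1-δ)
Defect then punished: 15 + 4·δ/(1-δ)
Need: 10/(1-δ) ≥ 15 + 4·δ/(1-δ)
Solving: δ ≥ (T-R)/(T-P) = (15-10)/(15-4) = 0.4545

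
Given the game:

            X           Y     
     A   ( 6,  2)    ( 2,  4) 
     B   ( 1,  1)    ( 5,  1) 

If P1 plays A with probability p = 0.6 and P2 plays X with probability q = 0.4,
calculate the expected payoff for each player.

E[P1] = 3.52, E[P2] = 2.32

Work:
E[P1] = p·q·π₁(A,X) + p·(1-q)·π₁(A,Y) + (1-p)·q·π₁(B,X) + (1-p)·(1-q)·π₁(B,Y)
= 0.6·0.4·6 + 0.6·0.6·2 + 0.4·0.4·1 + 0.4·0.6·5
= 3.52

E[P2] = 2.32 (similar calculation)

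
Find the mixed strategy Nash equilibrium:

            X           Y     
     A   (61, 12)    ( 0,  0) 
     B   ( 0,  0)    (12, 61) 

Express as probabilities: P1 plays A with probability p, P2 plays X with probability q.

p = 0.8356, q = 0.1644

Work:
Find probabilities that make opponent indifferent:
P2 chooses q to make P1 indifferent between A and B
P1 chooses p to make P2 indifferent between X and Y
Mixed NE: P1 plays (A: 0.8356, B: 0.1644), P2 plays (X: 0.1644, Y: 0.8356)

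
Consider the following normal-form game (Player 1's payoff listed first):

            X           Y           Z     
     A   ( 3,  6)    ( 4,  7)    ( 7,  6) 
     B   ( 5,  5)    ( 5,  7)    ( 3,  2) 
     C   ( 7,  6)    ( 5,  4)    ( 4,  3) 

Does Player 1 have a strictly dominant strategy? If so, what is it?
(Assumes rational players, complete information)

No strictly dominant strategy exists for Player 1

Work:
A strategy strictly dominates another if it gives a strictly higher payoff against every opponent action. Compare each pair of P1's strategies column-by-column:
  A vs B: [3 vs 5, 4 vs 5, 7 vs 3] → A does not strictly dominate B (column X: 3 ≤ 5)
  A vs C: [3 vs 7, 4 vs 5, 7 vs 4] → A does not strictly dominate C (column X: 3 ≤ 7)
  B vs A: [5 vs 3, 5 vs 4, 3 vs 7] → B does not strictly dominate A (column Z: 3 ≤ 7)
  B vs C: [5 vs 7, 5 vs 5, 3 vs 4] → B does not strictly dominate C (column X: 5 ≤ 7)
  C vs A: [7 vs 3, 5 vs 4, 4 vs 7] → C does not strictly dominate A (column Z: 4 ≤ 7)
  C vs B: [7 vs 5, 5 vs 5, 4 vs 3] → C does not strictly dominate B (column Y: 5 ≤ 5)
No single strategy strictly dominates all others → no strictly dominant strategy.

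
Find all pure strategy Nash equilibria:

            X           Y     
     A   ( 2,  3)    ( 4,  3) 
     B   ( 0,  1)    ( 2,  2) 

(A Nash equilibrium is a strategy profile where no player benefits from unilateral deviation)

Nash equilibrium: (A, X), (A, Y)

Work:
Best responses:
  P1 vs X: payoffs [2, 0] → best response A (payoff 2)
  P1 vs Y: payoffs [4, 2] → best response A (payoff 4)
  P2 vs A: payoffs [3, 3] → best response X/Y (payoff 3)
  P2 vs B: payoffs [1, 2] → best response Y (payoff 2)
Mutual best responses: (A,X), (A,Y) → Nash equilibria.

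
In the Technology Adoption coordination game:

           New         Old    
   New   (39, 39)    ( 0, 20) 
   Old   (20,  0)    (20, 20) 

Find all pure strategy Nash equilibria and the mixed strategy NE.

Pure NE: (New, New) and (Old, Old); Mixed NE: p = 0.5128, q = 0.5128

Work:
Check pure NE:
(New, New): (39, 39) - no unilateral deviation beneficial
(Old, Old): (20, 20) - no unilateral deviation beneficial
Mixed NE: P1 plays New with p = 0.5128, P2 plays New with q = 0.5128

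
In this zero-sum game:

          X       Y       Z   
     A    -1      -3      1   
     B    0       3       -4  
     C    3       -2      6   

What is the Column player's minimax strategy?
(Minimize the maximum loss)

Column should play X or Y (all achieve the minimum), value = 3

Work:
Column player minimizes Row's maximum payoff:
Column X: max payoff to Row = 3
Column Y: max payoff to Row = 3
Column Z: max payoff to Row = 6
Minimum is 3, achieved by columns X, Y (tied).
Each of X or Y is a minimax strategy.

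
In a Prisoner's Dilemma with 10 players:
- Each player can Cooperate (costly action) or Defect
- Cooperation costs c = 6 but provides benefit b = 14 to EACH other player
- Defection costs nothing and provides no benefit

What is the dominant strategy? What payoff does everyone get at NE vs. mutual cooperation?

Dominant: Defect; NE payoff = 0; Coop payoff = 120

Work:
Defect dominates (saves cost c = 6, benefit to others is external)
NE: All defect → everyone gets 0
If all cooperate: each receives (9)×14 - 6 = 120
Social dilemma: 120 > 0 but NE gives 0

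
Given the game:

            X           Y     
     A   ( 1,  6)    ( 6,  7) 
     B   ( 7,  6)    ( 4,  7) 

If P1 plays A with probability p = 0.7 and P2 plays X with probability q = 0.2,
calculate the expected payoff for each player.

E[P1] = 4.88, E[P2] = 6.8

Work:
E[P1] = p·q·π₁(A,X) + p·(1-q)·π₁(A,Y) + (1-p)·q·π₁(B,X) + (1-p)·(1-q)·π₁(B,Y)
= 0.7·0.2·1 + 0.7·0.8·6 + 0.3·0.2·7 + 0.3·0.8·4
= 4.88

E[P2] = 6.8 (similar calculation)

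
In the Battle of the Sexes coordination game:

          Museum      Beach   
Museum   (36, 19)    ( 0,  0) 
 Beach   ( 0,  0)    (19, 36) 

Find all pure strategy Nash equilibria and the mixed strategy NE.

Pure NE: (Museum, Museum) and (Beach, Beach); Mixed NE: p = 0.6545, q = 0.3455

Work:
Check pure NE:
(Museum, Museum): (36, 19) - no unilateral deviation beneficial
(Beach, Beach): (19, 36) - no unilateral deviation beneficial
Mixed NE: P1 plays Museum with p = 0.6545, P2 plays Museum with q = 0.3455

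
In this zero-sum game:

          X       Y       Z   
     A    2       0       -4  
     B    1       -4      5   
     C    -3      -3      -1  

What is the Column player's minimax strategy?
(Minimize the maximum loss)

Column should play Y, value = 0

Work:
Column player minimizes Row's maximum payoff:
Column X: max payoff to Row = 2
Column Y: max payoff to Row = 0
Column Z: max payoff to Row = 5
Minimum is 0, achieved by column Y.
Minimax strategy: Y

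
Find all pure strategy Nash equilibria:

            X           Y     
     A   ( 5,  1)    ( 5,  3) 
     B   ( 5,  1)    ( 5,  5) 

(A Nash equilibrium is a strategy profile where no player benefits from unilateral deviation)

Nash equilibrium: (A, Y), (B, Y)

Work:
Best responses:
  P1 vs X: payoffs [5, 5] → best response A/B (payoff 5)
  P1 vs Y: payoffs [5, 5] → best response A/B (payoff 5)
  P2 vs A: payoffs [1, 3] → best response Y (payoff 3)
  P2 vs B: payoffs [1, 5] → best response Y (payoff 5)
Mutual best responses: (A,Y), (B,Y) → Nash equilibria.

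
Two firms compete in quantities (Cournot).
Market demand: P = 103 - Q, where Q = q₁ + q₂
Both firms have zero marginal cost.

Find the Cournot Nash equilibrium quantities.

q₁* = q₂* = 34.33; P* = 34.33

Work:
Profit: π_i = P·q_i = (a - q_i - q_j)·q_i
FOC: ∂π_i/∂q_i = a - 2q_i - q_j = 0
Reaction function: q_i = (103 - q_j)/2
Symmetry: q* = 103/3 = 34.33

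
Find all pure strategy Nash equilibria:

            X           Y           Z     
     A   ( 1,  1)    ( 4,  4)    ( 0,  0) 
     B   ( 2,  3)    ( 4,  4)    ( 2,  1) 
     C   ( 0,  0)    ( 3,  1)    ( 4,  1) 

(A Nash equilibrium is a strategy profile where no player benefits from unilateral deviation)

Nash equilibrium: (A, Y), (B, Y), (C, Z)

Work:
Best responses:
  P1 vs X: payoffs [1, 2, 0] → best response B (payoff 2)
  P1 vs Y: payoffs [4, 4, 3] → best response A/B (payoff 4)
  P1 vs Z: payoffs [0, 2, 4] → best response C (payoff 4)
  P2 vs A: payoffs [1, 4, 0] → best response Y (payoff 4)
  P2 vs B: payoffs [3, 4, 1] → best response Y (payoff 4)
  P2 vs C: payoffs [0, 1, 1] → best response Y/Z (payoff 1)
Mutual best responses: (A,Y), (B,Y), (C,Z) → Nash equilibria.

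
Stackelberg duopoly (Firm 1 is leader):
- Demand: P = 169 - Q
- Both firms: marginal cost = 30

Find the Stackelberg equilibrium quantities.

q₁* (leader) = 69.5, q₂* (follower) = 34.75

Work:
Follower's reaction: q₂ = (a - c - q₁)/2
Leader substitutes: π₁ = q₁·(a - q₁ - (a-c-q₁)/2 - c)
FOC: q₁* = (169 - 30)/2 = 69.50
Then: q₂* = (169 - 30 - 69.5)/2 = 34.75
Leader has first-mover advantage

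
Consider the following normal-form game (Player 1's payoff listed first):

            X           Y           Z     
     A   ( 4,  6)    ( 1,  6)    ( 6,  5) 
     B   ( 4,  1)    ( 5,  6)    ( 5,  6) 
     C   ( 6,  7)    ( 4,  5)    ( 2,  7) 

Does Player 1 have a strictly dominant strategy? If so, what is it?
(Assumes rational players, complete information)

No strictly dominant strategy exists for Player 1

Work:
A strategy strictly dominates another if it gives a strictly higher payoff against every opponent action. Compare each pair of P1's strategies column-by-column:
  A vs B: [4 vs 4, 1 vs 5, 6 vs 5] → A does not strictly dominate B (column X: 4 ≤ 4)
  A vs C: [4 vs 6, 1 vs 4, 6 vs 2] → A does not strictly dominate C (column X: 4 ≤ 6)
  B vs A: [4 vs 4, 5 vs 1, 5 vs 6] → B does not strictly dominate A (column X: 4 ≤ 4)
  B vs C: [4 vs 6, 5 vs 4, 5 vs 2] → B does not strictly dominate C (column X: 4 ≤ 6)
  C vs A: [6 vs 4, 4 vs 1, 2 vs 6] → C does not strictly dominate A (column Z: 2 ≤ 6)
  C vs B: [6 vs 4, 4 vs 5, 2 vs 5] → C does not strictly dominate B (column Y: 4 ≤ 5)
No single strategy strictly dominates all others → no strictly dominant strategy.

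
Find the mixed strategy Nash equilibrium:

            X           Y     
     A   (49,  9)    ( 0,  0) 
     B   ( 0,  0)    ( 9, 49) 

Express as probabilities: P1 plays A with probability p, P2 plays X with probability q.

p = 0.8448, q = 0.1552

Work:
Find probabilities that make opponent indifferent:
P2 chooses q to make P1 indifferent between A and B
P1 chooses p to make P2 indifferent between X and Y
Mixed NE: P1 plays (A: 0.8448, B: 0.1552), P2 plays (X: 0.1552, Y: 0.8448)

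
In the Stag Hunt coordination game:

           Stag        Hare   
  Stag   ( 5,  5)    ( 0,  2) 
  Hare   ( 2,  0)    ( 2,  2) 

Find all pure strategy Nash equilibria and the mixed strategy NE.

Pure NE: (Stag, Stag) and (Hare, Hare); Mixed NE: p = 0.4, q = 0.4

Work:
Check pure NE:
(Stag, Stag): (5, 5) - no unilateral deviation beneficial
(Hare, Hare): (2, 2) - no unilateral deviation beneficial
Mixed NE: P1 plays Stag with p = 0.4, P2 plays Stag with q = 0.4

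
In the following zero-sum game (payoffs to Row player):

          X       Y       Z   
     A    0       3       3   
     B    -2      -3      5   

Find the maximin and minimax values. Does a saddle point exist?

Maximin = 0, Minimax = 0, Saddle: True

Work:
Row minimums: [0, -3] → maximin = 0
Column maximums: [0, 3, 5] → minimax = 0
Saddle point exists! Game value = 0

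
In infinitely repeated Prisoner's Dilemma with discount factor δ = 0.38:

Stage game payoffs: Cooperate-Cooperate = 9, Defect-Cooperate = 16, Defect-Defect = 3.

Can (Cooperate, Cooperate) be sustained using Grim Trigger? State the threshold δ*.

δ* = 0.5385; since δ = 0.38 < 0.5385, cooperation cannot be sustained

Work:
For Grim Trigger:
Cooperate forever: 9/(1-δ)
Defect then punished: 16 + 3·δ/(1-δ)
Need: 9/(1-δ) ≥ 16 + 3·δ/(1-δ)
Solving: δ ≥ (T-R)/(T-P) = (16-9)/(16-3) = 0.5385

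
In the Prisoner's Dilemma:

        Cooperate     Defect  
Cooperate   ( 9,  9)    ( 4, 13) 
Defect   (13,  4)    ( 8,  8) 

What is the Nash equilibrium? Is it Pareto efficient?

(Defect, Defect) is NE; not Pareto efficient

Work:
Defect dominates Cooperate for both players:
If P2 cooperates: Defect (13) > Cooperate (9)
If P2 defects: Defect (8) > Cooperate (4)
NE: (Defect, Defect) with payoff (8, 8)
But (Cooperate, Cooperate) = (9, 9) Pareto dominates (8, 8)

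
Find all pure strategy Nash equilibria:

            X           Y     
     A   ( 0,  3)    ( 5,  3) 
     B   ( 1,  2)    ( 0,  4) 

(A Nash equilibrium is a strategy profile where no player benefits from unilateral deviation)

Nash equilibrium: (A, Y)

Work:
Best responses:
  P1 vs X: payoffs [0, 1] → best response B (payoff 1)
  P1 vs Y: payoffs [5, 0] → best response A (payoff 5)
  P2 vs A: payoffs [3, 3] → best response X/Y (payoff 3)
  P2 vs B: payoffs [2, 4] → best response Y (payoff 4)
Mutual best responses: (A,Y) → Nash equilibria.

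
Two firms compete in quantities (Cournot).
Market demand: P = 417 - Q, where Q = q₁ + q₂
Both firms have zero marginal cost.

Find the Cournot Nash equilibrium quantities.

q₁* = q₂* = 139.0; P* = 139.0

Work:
Profit: π_i = P·q_i = (a - q_i - q_j)·q_i
FOC: ∂π_i/∂q_i = a - 2q_i - q_j = 0
Reaction function: q_i = (417 - q_j)/2
Symmetry: q* = 417/3 = 139.0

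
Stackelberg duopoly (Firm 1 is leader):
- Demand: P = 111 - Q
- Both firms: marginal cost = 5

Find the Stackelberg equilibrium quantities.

q₁* (leader) = 53.0, q₂* (follower) = 26.5

Work:
Follower's reaction: q₂ = (a - c - q₁)/2
Leader substitutes: π₁ = q₁·(a - q₁ - (a-c-q₁)/2 - c)
FOC: q₁* = (111 - 5)/2 = 53.00
Then: q₂* = (111 - 5 - 53.0)/2 = 26.50
Leader has first-mover advantage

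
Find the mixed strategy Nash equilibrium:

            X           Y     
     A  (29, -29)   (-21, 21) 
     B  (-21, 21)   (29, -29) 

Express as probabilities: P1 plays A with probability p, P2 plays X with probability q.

p = 0.5, q = 0.5

Work:
Find probabilities that make opponent indifferent:
P2 chooses q to make P1 indifferent between A and B
P1 chooses p to make P2 indifferent between X and Y
Mixed NE: P1 plays (A: 0.5, B: 0.5), P2 plays (X: 0.5, Y: 0.5)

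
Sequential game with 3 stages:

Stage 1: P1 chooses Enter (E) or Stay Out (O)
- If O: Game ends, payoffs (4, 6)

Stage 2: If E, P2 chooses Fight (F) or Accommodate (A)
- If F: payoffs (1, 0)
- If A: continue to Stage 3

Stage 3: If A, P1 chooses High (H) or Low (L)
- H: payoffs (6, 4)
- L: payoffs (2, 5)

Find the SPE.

SPE: (E, A, H); Outcome (6, 4)

Work:
Stage 3: P1 chooses H (6 vs 2)
Stage 2: P2: F->0, A->4 (anticipating H). Choose A
Stage 1: P1: O->4, E->6 (anticipating A, H). Choose E
SPE path: E -> A -> H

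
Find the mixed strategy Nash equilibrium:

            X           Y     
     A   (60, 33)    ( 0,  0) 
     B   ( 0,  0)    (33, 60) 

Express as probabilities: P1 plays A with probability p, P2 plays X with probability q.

p = 0.6452, q = 0.3548

Work:
Find probabilities that make opponent indifferent:
P2 chooses q to make P1 indifferent between A and B
P1 chooses p to make P2 indifferent between X and Y
Mixed NE: P1 plays (A: 0.6452, B: 0.3548), P2 plays (X: 0.3548, Y: 0.6452)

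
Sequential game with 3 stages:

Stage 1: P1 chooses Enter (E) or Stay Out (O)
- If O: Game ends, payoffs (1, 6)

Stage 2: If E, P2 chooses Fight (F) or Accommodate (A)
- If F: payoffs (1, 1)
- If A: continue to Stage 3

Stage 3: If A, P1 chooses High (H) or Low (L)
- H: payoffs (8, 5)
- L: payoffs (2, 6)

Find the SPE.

SPE: (E, A, H); Outcome (8, 5)

Work:
Stage 3: P1 chooses H (8 vs 2)
Stage 2: P2: F->1, A->5 (anticipating H). Choose A
Stage 1: P1: O->1, E->8 (anticipating A, H). Choose E
SPE path: E -> A -> H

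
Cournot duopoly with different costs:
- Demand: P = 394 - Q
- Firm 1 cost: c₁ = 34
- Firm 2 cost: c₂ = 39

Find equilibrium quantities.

q₁* = 121.67, q₂* = 116.67

Work:
Reaction: q₁ = (394 - 34 - q₂)/2
Reaction: q₂ = (394 - 39 - q₁)/2
Solve simultaneously:
q₁* = (394 - 2×34 + 39)/3 = 121.67
q₂* = (394 - 2×39 + 34)/3 = 116.67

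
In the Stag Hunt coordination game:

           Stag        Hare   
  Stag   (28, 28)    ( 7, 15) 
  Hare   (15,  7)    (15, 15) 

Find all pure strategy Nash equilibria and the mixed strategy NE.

Pure NE: (Stag, Stag) and (Hare, Hare); Mixed NE: p = 0.381, q = 0.381

Work:
Check pure NE:
(Stag, Stag): (28, 28) - no unilateral deviation beneficial
(Hare, Hare): (15, 15) - no unilateral deviation beneficial
Mixed NE: P1 plays Stag with p = 0.381, P2 plays Stag with q = 0.381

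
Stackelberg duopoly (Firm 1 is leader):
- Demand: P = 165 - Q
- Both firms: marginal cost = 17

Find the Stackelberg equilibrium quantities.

q₁* (leader) = 74.0, q₂* (follower) = 37.0

Work:
Follower's reaction: q₂ = (a - c - q₁)/2
Leader substitutes: π₁ = q₁·(a - q₁ - (a-c-q₁)/2 - c)
FOC: q₁* = (165 - 17)/2 = 74.00
Then: q₂* = (165 - 17 - 74.0)/2 = 37.00
Leader has first-mover advantage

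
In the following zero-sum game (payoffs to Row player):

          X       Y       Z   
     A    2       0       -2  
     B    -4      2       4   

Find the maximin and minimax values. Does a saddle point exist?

Maximin = -2, Minimax = 2, Saddle: False

Work:
Row minimums: [-2, -4] → maximin = -2
Column maximums: [2, 2, 4] → minimax = 2
No saddle point (maximin ≠ minimax). Mixed strategy needed.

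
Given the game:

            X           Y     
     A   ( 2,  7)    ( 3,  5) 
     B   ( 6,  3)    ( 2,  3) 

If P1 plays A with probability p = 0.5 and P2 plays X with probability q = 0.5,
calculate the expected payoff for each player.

E[P1] = 3.25, E[P2] = 4.5

Work:
E[P1] = p·q·π₁(A,X) + p·(1-q)·π₁(A,Y) + (1-p)·q·π₁(B,X) + (1-p)·(1-q)·π₁(B,Y)
= 0.5·0.5·2 + 0.5·0.5·3 + 0.5·0.5·6 + 0.5·0.5·2
= 3.25

E[P2] = 4.5 (similar calculation)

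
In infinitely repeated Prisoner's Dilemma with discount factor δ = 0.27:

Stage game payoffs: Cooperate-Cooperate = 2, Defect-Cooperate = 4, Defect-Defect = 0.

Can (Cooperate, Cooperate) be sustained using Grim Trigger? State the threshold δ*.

δ* = 0.5; since δ = 0.27 < 0.5, cooperation cannot be sustained

Work:
For Grim Trigger:
Cooperate forever: 2/(1-δ)
Defect then punished: 4 + 0·δ/(1-δ)
Need: 2/(1-δ) ≥ 4 + 0·δ/(1-δ)
Solving: δ ≥ (T-R)/(T-P) = (4-2)/(4-0) = 0.5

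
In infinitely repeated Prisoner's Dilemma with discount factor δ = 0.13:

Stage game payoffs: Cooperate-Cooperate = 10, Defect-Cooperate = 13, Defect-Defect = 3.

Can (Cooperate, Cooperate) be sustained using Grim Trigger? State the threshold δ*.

δ* = 0.3; since δ = 0.13 < 0.3, cooperation cannot be sustained

Work:
For Grim Trigger:
Cooperate forever: 10/(1-δ)
Defect then punished: 13 + 3·δ/(1-δ)
Need: 10/(1-δ) ≥ 13 + 3·δ/(1-δ)
Solving: δ ≥ (T-R)/(T-P) = (13-10)/(13-3) = 0.3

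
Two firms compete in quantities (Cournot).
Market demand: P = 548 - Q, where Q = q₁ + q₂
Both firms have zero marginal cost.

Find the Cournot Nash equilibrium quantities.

q₁* = q₂* = 182.67; P* = 182.67

Work:
Profit: π_i = P·q_i = (a - q_i - q_j)·q_i
FOC: ∂π_i/∂q_i = a - 2q_i - q_j = 0
Reaction function: q_i = (548 - q_j)/2
Symmetry: q* = 548/3 = 182.67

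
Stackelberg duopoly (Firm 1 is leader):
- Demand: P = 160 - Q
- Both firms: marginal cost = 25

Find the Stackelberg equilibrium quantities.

q₁* (leader) = 67.5, q₂* (follower) = 33.75

Work:
Follower's reaction: q₂ = (a - c - q₁)/2
Leader substitutes: π₁ = q₁·(a - q₁ - (a-c-q₁)/2 - c)
FOC: q₁* = (160 - 25)/2 = 67.50
Then: q₂* = (160 - 25 - 67.5)/2 = 33.75
Leader has first-mover advantage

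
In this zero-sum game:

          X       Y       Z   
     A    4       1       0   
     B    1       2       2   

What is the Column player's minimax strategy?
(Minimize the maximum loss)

Column should play Y or Z (all achieve the minimum), value = 2

Work:
Column player minimizes Row's maximum payoff:
Column X: max payoff to Row = 4
Column Y: max payoff to Row = 2
Column Z: max payoff to Row = 2
Minimum is 2, achieved by columns Y, Z (tied).
Each of Y or Z is a minimax strategy.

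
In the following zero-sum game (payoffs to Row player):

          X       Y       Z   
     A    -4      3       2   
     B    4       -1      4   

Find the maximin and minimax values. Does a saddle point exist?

Maximin = -1, Minimax = 3, Saddle: False

Work:
Row minimums: [-4, -1] → maximin = -1
Column maximums: [4, 3, 4] → minimax = 3
No saddle point (maximin ≠ minimax). Mixed strategy needed.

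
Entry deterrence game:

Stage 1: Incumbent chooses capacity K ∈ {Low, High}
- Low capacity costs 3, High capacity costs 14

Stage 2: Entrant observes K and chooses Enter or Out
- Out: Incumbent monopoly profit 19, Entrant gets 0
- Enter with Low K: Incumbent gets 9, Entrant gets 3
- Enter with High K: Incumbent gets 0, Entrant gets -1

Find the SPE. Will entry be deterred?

SPE: (Low, Enter|Low, Out|High); Entry not deterred. Incumbent net profit = 6, Entrant gets 3

Work:
After Low K: Entrant enters (3 > 0)
After High K: Entrant stays out (-1 < 0)
Incumbent: Low → 9−3=6, High → 19−14=5
Incumbent chooses Low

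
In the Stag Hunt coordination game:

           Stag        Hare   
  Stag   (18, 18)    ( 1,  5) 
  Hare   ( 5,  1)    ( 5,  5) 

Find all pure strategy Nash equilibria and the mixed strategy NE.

Pure NE: (Stag, Stag) and (Hare, Hare); Mixed NE: p = 0.2353, q = 0.2353

Work:
Check pure NE:
(Stag, Stag): (18, 18) - no unilateral deviation beneficial
(Hare, Hare): (5, 5) - no unilateral deviation beneficial
Mixed NE: P1 plays Stag with p = 0.2353, P2 plays Stag with q = 0.2353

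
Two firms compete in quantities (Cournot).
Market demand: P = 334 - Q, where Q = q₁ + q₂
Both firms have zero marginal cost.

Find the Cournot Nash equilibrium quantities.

q₁* = q₂* = 111.33; P* = 111.33

Work:
Profit: π_i = P·q_i = (a - q_i - q_j)·q_i
FOC: ∂π_i/∂q_i = a - 2q_i - q_j = 0
Reaction function: q_i = (334 - q_j)/2
Symmetry: q* = 334/3 = 111.33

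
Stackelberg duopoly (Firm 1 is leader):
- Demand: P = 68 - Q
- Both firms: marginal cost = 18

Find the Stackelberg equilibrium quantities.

q₁* (leader) = 25.0, q₂* (follower) = 12.5

Work:
Follower's reaction: q₂ = (a - c - q₁)/2
Leader substitutes: π₁ = q₁·(a - q₁ - (a-c-q₁)/2 - c)
FOC: q₁* = (68 - 18)/2 = 25.00
Then: q₂* = (68 - 18 - 25.0)/2 = 12.50
Leader has first-mover advantage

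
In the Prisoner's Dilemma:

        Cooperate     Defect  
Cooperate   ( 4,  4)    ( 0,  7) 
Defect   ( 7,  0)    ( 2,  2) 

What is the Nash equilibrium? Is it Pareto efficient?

(Defect, Defect) is NE; not Pareto efficient

Work:
Defect dominates Cooperate for both players:
If P2 cooperates: Defect (7) > Cooperate (4)
If P2 defects: Defect (2) > Cooperate (0)
NE: (Defect, Defect) with payoff (2, 2)
But (Cooperate, Cooperate) = (4, 4) Pareto dominates (2, 2)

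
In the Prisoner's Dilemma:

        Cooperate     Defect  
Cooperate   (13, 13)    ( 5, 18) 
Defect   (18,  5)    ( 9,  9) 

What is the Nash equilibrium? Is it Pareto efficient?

(Defect, Defect) is NE; not Pareto efficient

Work:
Defect dominates Cooperate for both players:
If P2 cooperates: Defect (18) > Cooperate (13)
If P2 defects: Defect (9) > Cooperate (5)
NE: (Defect, Defect) with payoff (9, 9)
But (Cooperate, Cooperate) = (13, 13) Pareto dominates (9, 9)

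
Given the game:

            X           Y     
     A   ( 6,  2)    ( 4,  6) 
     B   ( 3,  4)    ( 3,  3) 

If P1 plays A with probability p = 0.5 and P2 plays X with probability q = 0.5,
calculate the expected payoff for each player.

E[P1] = 4.0, E[P2] = 3.75

Work:
E[P1] = p·q·π₁(A,X) + p·(1-q)·π₁(A,Y) + (1-p)·q·π₁(B,X) + (1-p)·(1-q)·π₁(B,Y)
= 0.5·0.5·6 + 0.5·0.5·4 + 0.5·0.5·3 + 0.5·0.5·3
= 4.0

E[P2] = 3.75 (similar calculation)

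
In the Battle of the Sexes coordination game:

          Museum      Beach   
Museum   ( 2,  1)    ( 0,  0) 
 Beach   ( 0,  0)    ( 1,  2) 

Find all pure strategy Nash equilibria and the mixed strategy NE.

Pure NE: (Museum, Museum) and (Beach, Beach); Mixed NE: p = 0.6667, q = 0.3333

Work:
Check pure NE:
(Museum, Museum): (2, 1) - no unilateral deviation beneficial
(Beach, Beach): (1, 2) - no unilateral deviation beneficial
Mixed NE: P1 plays Museum with p = 0.6667, P2 plays Museum with q = 0.3333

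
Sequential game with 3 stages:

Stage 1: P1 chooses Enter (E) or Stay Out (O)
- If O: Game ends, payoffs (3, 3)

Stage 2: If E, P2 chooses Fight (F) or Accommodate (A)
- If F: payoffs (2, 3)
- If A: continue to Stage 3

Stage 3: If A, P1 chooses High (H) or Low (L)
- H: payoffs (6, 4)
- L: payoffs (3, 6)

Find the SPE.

SPE: (E, A, H); Outcome (6, 4)

Work:
Stage 3: P1 chooses H (6 vs 3)
Stage 2: P2: F->3, A->4 (anticipating H). Choose A
Stage 1: P1: O->3, E->6 (anticipating A, H). Choose E
SPE path: E -> A -> H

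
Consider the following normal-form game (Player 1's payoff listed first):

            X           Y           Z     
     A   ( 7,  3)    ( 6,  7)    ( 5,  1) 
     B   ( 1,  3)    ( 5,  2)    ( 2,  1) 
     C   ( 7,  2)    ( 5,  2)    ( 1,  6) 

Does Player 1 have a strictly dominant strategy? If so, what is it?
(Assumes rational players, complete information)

No strictly dominant strategy exists for Player 1

Work:
A strategy strictly dominates another if it gives a strictly higher payoff against every opponent action. Compare each pair of P1's strategies column-by-column:
  A vs B: [7 vs 1, 6 vs 5, 5 vs 2] → A strictly dominates B
  A vs C: [7 vs 7, 6 vs 5, 5 vs 1] → A does not strictly dominate C (column X: 7 ≤ 7)
  B vs A: [1 vs 7, 5 vs 6, 2 vs 5] → B does not strictly dominate A (column X: 1 ≤ 7)
  B vs C: [1 vs 7, 5 vs 5, 2 vs 1] → B does not strictly dominate C (column X: 1 ≤ 7)
  C vs A: [7 vs 7, 5 vs 6, 1 vs 5] → C does not strictly dominate A (column X: 7 ≤ 7)
  C vs B: [7 vs 1, 5 vs 5, 1 vs 2] → C does not strictly dominate B (column Y: 5 ≤ 5)
No single strategy strictly dominates all others → no strictly dominant strategy.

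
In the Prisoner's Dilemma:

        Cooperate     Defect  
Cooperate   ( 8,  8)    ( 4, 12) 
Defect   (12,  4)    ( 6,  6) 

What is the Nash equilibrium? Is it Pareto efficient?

(Defect, Defect) is NE; not Pareto efficient

Work:
Defect dominates Cooperate for both players:
If P2 cooperates: Defect (12) > Cooperate (8)
If P2 defects: Defect (6) > Cooperate (4)
NE: (Defect, Defect) with payoff (6, 6)
But (Cooperate, Cooperate) = (8, 8) Pareto dominates (6, 6)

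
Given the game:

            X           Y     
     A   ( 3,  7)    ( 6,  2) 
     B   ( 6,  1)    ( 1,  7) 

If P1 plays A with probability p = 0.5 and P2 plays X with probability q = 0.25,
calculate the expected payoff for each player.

E[P1] = 3.75, E[P2] = 4.375

Work:
E[P1] = p·q·π₁(A,X) + p·(1-q)·π₁(A,Y) + (1-p)·q·π₁(B,X) + (1-p)·(1-q)·π₁(B,Y)
= 0.5·0.25·3 + 0.5·0.75·6 + 0.5·0.25·6 + 0.5·0.75·1
= 3.75

E[P2] = 4.375 (similar calculation)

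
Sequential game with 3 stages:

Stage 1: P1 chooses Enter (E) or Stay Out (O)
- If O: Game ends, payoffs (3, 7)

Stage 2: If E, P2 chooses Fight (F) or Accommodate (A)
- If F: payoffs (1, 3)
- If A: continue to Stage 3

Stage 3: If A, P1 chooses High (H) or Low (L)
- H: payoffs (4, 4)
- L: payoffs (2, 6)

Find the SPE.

SPE: (E, A, H); Outcome (4, 4)

Work:
Stage 3: P1 chooses H (4 vs 2)
Stage 2: P2: F->3, A->4 (anticipating H). Choose A
Stage 1: P1: O->3, E->4 (anticipating A, H). Choose E
SPE path: E -> A -> H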